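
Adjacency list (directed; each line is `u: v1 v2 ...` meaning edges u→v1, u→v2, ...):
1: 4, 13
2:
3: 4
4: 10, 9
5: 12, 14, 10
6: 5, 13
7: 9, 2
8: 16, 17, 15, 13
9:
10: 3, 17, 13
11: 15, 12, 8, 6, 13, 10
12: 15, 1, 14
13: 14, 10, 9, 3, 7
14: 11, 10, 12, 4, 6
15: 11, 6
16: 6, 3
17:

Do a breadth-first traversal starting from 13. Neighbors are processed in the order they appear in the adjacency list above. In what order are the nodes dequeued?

Visit 13; enqueue 14, 10, 9, 3, 7 → queue [14, 10, 9, 3, 7]
Visit 14; enqueue 11, 12, 4, 6 → queue [10, 9, 3, 7, 11, 12, 4, 6]
Visit 10; enqueue 17 → queue [9, 3, 7, 11, 12, 4, 6, 17]
Visit 9 → queue [3, 7, 11, 12, 4, 6, 17]
Visit 3 → queue [7, 11, 12, 4, 6, 17]
Visit 7; enqueue 2 → queue [11, 12, 4, 6, 17, 2]
Visit 11; enqueue 15, 8 → queue [12, 4, 6, 17, 2, 15, 8]
Visit 12; enqueue 1 → queue [4, 6, 17, 2, 15, 8, 1]
Visit 4 → queue [6, 17, 2, 15, 8, 1]
Visit 6; enqueue 5 → queue [17, 2, 15, 8, 1, 5]
Visit 17 → queue [2, 15, 8, 1, 5]
Visit 2 → queue [15, 8, 1, 5]
Visit 15 → queue [8, 1, 5]
Visit 8; enqueue 16 → queue [1, 5, 16]
Visit 1 → queue [5, 16]
Visit 5 → queue [16]
Visit 16 → queue []

13 14 10 9 3 7 11 12 4 6 17 2 15 8 1 5 16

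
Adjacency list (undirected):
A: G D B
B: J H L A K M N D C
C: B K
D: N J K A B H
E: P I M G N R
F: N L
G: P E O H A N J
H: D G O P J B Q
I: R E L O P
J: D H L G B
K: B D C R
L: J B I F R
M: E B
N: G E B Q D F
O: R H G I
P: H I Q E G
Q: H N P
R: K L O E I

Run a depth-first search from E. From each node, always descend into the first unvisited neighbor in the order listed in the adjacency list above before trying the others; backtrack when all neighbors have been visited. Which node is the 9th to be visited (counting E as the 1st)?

K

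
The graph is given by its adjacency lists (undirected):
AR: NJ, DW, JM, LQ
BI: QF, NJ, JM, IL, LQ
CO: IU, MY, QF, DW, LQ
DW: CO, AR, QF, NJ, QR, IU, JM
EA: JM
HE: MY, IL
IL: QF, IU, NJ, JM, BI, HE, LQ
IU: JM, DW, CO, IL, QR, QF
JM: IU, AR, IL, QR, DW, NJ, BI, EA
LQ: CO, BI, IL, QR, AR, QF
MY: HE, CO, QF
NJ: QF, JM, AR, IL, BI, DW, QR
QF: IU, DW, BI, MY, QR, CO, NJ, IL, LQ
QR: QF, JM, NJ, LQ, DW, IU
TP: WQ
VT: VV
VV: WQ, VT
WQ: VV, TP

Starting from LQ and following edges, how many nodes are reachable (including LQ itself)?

14

BFS from LQ visits: LQ, AR, BI, CO, IL, QF, QR, DW, JM, NJ, IU, MY, HE, EA
Reachable nodes: 14 of 18 total.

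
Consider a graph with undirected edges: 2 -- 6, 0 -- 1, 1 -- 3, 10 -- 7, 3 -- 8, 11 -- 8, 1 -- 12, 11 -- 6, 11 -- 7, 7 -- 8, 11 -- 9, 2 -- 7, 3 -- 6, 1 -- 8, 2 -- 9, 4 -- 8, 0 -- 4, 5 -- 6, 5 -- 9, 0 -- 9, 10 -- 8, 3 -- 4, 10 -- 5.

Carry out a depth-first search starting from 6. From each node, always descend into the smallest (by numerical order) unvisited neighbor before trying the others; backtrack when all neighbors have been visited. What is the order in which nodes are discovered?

Visit 6
6 → 2
2 → 7
7 → 8
8 → 1
1 → 0
0 → 4
4 → 3
0 → 9
9 → 5
5 → 10
9 → 11
1 → 12

6 -> 2 -> 7 -> 8 -> 1 -> 0 -> 4 -> 3 -> 9 -> 5 -> 10 -> 11 -> 12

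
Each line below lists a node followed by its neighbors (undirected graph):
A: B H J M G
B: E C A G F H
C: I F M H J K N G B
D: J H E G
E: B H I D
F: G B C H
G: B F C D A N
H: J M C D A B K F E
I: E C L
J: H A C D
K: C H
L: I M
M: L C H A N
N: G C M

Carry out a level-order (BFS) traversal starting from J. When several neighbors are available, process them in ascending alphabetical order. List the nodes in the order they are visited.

J -> A -> C -> D -> H -> B -> G -> M -> F -> I -> K -> N -> E -> L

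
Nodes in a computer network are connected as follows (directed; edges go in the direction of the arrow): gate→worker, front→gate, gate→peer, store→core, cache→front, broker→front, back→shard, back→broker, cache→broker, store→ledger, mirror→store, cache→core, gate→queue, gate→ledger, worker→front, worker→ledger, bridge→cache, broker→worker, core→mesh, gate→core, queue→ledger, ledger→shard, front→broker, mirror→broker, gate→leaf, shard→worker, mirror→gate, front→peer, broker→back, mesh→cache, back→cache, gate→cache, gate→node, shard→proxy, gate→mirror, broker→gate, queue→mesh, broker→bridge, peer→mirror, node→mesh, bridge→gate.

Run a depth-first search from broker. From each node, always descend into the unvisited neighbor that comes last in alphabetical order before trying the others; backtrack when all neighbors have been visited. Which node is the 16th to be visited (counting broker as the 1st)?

leaf

Visit broker
broker → worker
worker → ledger
ledger → shard
shard → proxy
worker → front
front → peer
peer → mirror
mirror → store
store → core
core → mesh
mesh → cache
mirror → gate
gate → queue
gate → node
gate → leaf
broker → bridge
broker → back

Visit order: broker, worker, ledger, shard, proxy, front, peer, mirror, store, core, mesh, cache, gate, queue, node, leaf, bridge, back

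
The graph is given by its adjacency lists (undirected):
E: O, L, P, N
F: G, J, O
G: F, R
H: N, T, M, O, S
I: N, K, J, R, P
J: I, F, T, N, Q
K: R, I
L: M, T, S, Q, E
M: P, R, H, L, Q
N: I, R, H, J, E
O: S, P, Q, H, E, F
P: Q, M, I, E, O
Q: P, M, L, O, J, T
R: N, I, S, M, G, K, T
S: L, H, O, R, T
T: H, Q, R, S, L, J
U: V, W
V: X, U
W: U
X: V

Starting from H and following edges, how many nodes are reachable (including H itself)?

16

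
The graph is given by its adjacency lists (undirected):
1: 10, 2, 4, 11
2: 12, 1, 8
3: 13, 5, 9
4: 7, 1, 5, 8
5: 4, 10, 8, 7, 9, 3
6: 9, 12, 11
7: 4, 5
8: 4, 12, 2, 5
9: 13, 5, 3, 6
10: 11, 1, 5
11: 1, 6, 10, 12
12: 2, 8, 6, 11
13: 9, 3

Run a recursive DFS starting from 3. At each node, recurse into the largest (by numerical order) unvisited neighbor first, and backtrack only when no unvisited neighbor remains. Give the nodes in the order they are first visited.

Visit 3
3 → 13
13 → 9
9 → 6
6 → 12
12 → 11
11 → 10
10 → 5
5 → 8
8 → 4
4 → 7
4 → 1
1 → 2

3 -> 13 -> 9 -> 6 -> 12 -> 11 -> 10 -> 5 -> 8 -> 4 -> 7 -> 1 -> 2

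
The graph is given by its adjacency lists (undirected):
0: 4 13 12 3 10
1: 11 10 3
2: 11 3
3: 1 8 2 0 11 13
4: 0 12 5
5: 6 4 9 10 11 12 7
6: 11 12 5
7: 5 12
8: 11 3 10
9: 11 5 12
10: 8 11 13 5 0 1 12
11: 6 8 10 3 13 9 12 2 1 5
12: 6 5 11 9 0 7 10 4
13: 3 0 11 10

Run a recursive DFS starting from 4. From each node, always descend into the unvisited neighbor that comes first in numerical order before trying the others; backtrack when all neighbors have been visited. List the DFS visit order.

4 → 0 → 3 → 1 → 10 → 5 → 6 → 11 → 2 → 8 → 9 → 12 → 7 → 13

Visit 4
4 → 0
0 → 3
3 → 1
1 → 10
10 → 5
5 → 6
6 → 11
11 → 2
11 → 8
11 → 9
9 → 12
12 → 7
11 → 13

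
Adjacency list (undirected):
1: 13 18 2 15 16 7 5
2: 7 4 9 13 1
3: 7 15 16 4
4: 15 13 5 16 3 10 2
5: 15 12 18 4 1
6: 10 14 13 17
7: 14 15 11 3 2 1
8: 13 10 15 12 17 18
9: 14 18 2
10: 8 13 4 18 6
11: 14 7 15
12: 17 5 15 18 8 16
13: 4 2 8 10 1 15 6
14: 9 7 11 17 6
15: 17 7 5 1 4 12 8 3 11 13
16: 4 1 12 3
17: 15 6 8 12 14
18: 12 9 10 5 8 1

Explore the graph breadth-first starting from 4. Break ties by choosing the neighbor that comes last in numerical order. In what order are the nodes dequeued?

Visit 4; enqueue 16, 15, 13, 10, 5, 3, 2 → queue [16, 15, 13, 10, 5, 3, 2]
Visit 16; enqueue 12, 1 → queue [15, 13, 10, 5, 3, 2, 12, 1]
Visit 15; enqueue 17, 11, 8, 7 → queue [13, 10, 5, 3, 2, 12, 1, 17, 11, 8, 7]
Visit 13; enqueue 6 → queue [10, 5, 3, 2, 12, 1, 17, 11, 8, 7, 6]
Visit 10; enqueue 18 → queue [5, 3, 2, 12, 1, 17, 11, 8, 7, 6, 18]
Visit 5 → queue [3, 2, 12, 1, 17, 11, 8, 7, 6, 18]
Visit 3 → queue [2, 12, 1, 17, 11, 8, 7, 6, 18]
Visit 2; enqueue 9 → queue [12, 1, 17, 11, 8, 7, 6, 18, 9]
Visit 12 → queue [1, 17, 11, 8, 7, 6, 18, 9]
Visit 1 → queue [17, 11, 8, 7, 6, 18, 9]
Visit 17; enqueue 14 → queue [11, 8, 7, 6, 18, 9, 14]
Visit 11 → queue [8, 7, 6, 18, 9, 14]
Visit 8 → queue [7, 6, 18, 9, 14]
Visit 7 → queue [6, 18, 9, 14]
Visit 6 → queue [18, 9, 14]
Visit 18 → queue [9, 14]
Visit 9 → queue [14]
Visit 14 → queue []

4 16 15 13 10 5 3 2 12 1 17 11 8 7 6 18 9 14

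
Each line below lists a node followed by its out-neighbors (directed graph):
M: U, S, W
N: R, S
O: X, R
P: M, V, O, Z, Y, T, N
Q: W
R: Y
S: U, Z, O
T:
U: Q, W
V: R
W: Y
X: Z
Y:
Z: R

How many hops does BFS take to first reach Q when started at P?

Level 0: P
Level 1: M, N, O, T, V, Y, Z
Level 2: R, S, U, W, X
Level 3: Q
Q first appears at level 3.

3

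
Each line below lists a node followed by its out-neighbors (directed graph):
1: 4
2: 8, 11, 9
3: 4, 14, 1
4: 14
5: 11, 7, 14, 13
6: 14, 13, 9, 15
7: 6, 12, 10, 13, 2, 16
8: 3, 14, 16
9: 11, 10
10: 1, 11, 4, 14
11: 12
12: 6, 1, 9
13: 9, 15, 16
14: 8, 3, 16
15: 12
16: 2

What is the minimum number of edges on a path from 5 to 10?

Level 0: 5
Level 1: 7, 11, 13, 14
Level 2: 2, 3, 6, 8, 9, 10, 12, 15, 16
Level 3: 1, 4
10 first appears at level 2.

2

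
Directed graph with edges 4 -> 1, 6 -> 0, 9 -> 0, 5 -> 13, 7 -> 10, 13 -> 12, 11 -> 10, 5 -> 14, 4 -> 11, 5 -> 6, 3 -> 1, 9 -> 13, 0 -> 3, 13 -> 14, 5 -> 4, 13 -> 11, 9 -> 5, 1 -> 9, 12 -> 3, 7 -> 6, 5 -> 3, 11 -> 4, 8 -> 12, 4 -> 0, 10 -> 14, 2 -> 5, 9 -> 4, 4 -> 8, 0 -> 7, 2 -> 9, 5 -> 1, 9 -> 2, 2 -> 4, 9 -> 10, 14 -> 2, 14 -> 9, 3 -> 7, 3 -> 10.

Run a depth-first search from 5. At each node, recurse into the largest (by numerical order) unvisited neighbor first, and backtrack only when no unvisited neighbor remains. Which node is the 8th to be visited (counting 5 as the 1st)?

Visit 5
5 → 14
14 → 9
9 → 13
13 → 12
12 → 3
3 → 10
3 → 7
7 → 6
6 → 0
3 → 1
13 → 11
11 → 4
4 → 8
9 → 2

Visit order: 5, 14, 9, 13, 12, 3, 10, 7, 6, 0, 1, 11, 4, 8, 2

7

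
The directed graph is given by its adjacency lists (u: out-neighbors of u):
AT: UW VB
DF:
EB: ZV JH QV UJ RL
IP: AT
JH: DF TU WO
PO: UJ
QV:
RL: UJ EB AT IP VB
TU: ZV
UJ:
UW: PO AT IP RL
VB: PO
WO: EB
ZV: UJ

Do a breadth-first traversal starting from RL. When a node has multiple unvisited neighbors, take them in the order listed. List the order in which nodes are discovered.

Visit RL; enqueue UJ, EB, AT, IP, VB → queue [UJ, EB, AT, IP, VB]
Visit UJ → queue [EB, AT, IP, VB]
Visit EB; enqueue ZV, JH, QV → queue [AT, IP, VB, ZV, JH, QV]
Visit AT; enqueue UW → queue [IP, VB, ZV, JH, QV, UW]
Visit IP → queue [VB, ZV, JH, QV, UW]
Visit VB; enqueue PO → queue [ZV, JH, QV, UW, PO]
Visit ZV → queue [JH, QV, UW, PO]
Visit JH; enqueue DF, TU, WO → queue [QV, UW, PO, DF, TU, WO]
Visit QV → queue [UW, PO, DF, TU, WO]
Visit UW → queue [PO, DF, TU, WO]
Visit PO → queue [DF, TU, WO]
Visit DF → queue [TU, WO]
Visit TU → queue [WO]
Visit WO → queue []

RL -> UJ -> EB -> AT -> IP -> VB -> ZV -> JH -> QV -> UW -> PO -> DF -> TU -> WO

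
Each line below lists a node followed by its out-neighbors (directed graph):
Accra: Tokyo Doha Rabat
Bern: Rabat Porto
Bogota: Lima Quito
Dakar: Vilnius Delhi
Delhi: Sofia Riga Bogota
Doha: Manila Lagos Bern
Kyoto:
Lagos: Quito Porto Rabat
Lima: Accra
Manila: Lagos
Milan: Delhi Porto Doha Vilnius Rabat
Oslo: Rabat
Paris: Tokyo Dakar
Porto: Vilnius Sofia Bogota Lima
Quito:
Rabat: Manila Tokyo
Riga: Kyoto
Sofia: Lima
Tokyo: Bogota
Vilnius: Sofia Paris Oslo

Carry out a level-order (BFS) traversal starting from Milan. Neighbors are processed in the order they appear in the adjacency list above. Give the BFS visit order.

Milan -> Delhi -> Porto -> Doha -> Vilnius -> Rabat -> Sofia -> Riga -> Bogota -> Lima -> Manila -> Lagos -> Bern -> Paris -> Oslo -> Tokyo -> Kyoto -> Quito -> Accra -> Dakar

Visit Milan; enqueue Delhi, Porto, Doha, Vilnius, Rabat → queue [Delhi, Porto, Doha, Vilnius, Rabat]
Visit Delhi; enqueue Sofia, Riga, Bogota → queue [Porto, Doha, Vilnius, Rabat, Sofia, Riga, Bogota]
Visit Porto; enqueue Lima → queue [Doha, Vilnius, Rabat, Sofia, Riga, Bogota, Lima]
Visit Doha; enqueue Manila, Lagos, Bern → queue [Vilnius, Rabat, Sofia, Riga, Bogota, Lima, Manila, Lagos, Bern]
Visit Vilnius; enqueue Paris, Oslo → queue [Rabat, Sofia, Riga, Bogota, Lima, Manila, Lagos, Bern, Paris, Oslo]
Visit Rabat; enqueue Tokyo → queue [Sofia, Riga, Bogota, Lima, Manila, Lagos, Bern, Paris, Oslo, Tokyo]
Visit Sofia → queue [Riga, Bogota, Lima, Manila, Lagos, Bern, Paris, Oslo, Tokyo]
Visit Riga; enqueue Kyoto → queue [Bogota, Lima, Manila, Lagos, Bern, Paris, Oslo, Tokyo, Kyoto]
Visit Bogota; enqueue Quito → queue [Lima, Manila, Lagos, Bern, Paris, Oslo, Tokyo, Kyoto, Quito]
Visit Lima; enqueue Accra → queue [Manila, Lagos, Bern, Paris, Oslo, Tokyo, Kyoto, Quito, Accra]
Visit Manila → queue [Lagos, Bern, Paris, Oslo, Tokyo, Kyoto, Quito, Accra]
Visit Lagos → queue [Bern, Paris, Oslo, Tokyo, Kyoto, Quito, Accra]
Visit Bern → queue [Paris, Oslo, Tokyo, Kyoto, Quito, Accra]
Visit Paris; enqueue Dakar → queue [Oslo, Tokyo, Kyoto, Quito, Accra, Dakar]
Visit Oslo → queue [Tokyo, Kyoto, Quito, Accra, Dakar]
Visit Tokyo → queue [Kyoto, Quito, Accra, Dakar]
Visit Kyoto → queue [Quito, Accra, Dakar]
Visit Quito → queue [Accra, Dakar]
Visit Accra → queue [Dakar]
Visit Dakar → queue []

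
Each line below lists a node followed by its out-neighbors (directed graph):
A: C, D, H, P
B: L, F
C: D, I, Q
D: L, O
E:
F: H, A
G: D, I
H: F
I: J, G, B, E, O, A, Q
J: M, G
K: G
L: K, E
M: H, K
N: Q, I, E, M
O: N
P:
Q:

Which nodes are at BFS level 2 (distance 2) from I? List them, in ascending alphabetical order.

C, D, F, H, L, M, N, P

Level 0: I
Level 1: A, B, E, G, J, O, Q
Level 2: C, D, F, H, L, M, N, P
Level 3: K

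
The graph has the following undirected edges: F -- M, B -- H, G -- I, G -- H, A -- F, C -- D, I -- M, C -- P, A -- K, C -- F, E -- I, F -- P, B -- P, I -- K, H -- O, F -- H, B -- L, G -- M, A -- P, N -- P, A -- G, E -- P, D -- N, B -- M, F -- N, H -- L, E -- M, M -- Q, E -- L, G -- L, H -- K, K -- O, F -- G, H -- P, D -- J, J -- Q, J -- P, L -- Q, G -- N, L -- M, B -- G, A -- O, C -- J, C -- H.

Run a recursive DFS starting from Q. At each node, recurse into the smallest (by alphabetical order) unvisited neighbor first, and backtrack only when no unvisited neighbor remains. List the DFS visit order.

Q, J, C, D, N, F, A, G, B, H, K, I, E, L, M, P, O

Visit Q
Q → J
J → C
C → D
D → N
N → F
F → A
A → G
G → B
B → H
H → K
K → I
I → E
E → L
L → M
E → P
K → O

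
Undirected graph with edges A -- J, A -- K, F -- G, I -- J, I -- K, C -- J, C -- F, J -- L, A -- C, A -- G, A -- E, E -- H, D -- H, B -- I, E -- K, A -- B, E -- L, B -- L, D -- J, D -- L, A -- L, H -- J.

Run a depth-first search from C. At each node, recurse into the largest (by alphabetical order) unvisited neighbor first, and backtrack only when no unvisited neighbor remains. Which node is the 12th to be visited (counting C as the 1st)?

D

Visit C
C → J
J → L
L → E
E → K
K → I
I → B
B → A
A → G
G → F
E → H
H → D

Visit order: C, J, L, E, K, I, B, A, G, F, H, D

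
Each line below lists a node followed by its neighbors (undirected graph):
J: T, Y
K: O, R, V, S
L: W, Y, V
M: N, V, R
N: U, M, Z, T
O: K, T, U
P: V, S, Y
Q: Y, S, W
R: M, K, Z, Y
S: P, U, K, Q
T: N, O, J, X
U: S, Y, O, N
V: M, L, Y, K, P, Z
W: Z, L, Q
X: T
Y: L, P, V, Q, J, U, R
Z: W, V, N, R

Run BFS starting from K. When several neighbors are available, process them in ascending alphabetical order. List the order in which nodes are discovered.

Visit K; enqueue O, R, S, V → queue [O, R, S, V]
Visit O; enqueue T, U → queue [R, S, V, T, U]
Visit R; enqueue M, Y, Z → queue [S, V, T, U, M, Y, Z]
Visit S; enqueue P, Q → queue [V, T, U, M, Y, Z, P, Q]
Visit V; enqueue L → queue [T, U, M, Y, Z, P, Q, L]
Visit T; enqueue J, N, X → queue [U, M, Y, Z, P, Q, L, J, N, X]
Visit U → queue [M, Y, Z, P, Q, L, J, N, X]
Visit M → queue [Y, Z, P, Q, L, J, N, X]
Visit Y → queue [Z, P, Q, L, J, N, X]
Visit Z; enqueue W → queue [P, Q, L, J, N, X, W]
Visit P → queue [Q, L, J, N, X, W]
Visit Q → queue [L, J, N, X, W]
Visit L → queue [J, N, X, W]
Visit J → queue [N, X, W]
Visit N → queue [X, W]
Visit X → queue [W]
Visit W → queue []

K, O, R, S, V, T, U, M, Y, Z, P, Q, L, J, N, X, W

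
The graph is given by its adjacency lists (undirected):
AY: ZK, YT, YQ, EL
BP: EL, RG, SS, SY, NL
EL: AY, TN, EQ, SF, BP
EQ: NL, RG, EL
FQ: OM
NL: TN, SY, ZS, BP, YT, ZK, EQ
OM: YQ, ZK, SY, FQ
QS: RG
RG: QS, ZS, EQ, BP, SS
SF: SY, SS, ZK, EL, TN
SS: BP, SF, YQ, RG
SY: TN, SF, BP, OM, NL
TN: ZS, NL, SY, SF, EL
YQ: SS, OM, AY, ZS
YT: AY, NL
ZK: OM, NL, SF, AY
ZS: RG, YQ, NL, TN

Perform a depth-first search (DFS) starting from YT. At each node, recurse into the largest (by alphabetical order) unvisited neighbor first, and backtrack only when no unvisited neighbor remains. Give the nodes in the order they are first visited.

YT -> NL -> ZS -> YQ -> SS -> SF -> ZK -> OM -> SY -> TN -> EL -> EQ -> RG -> QS -> BP -> AY -> FQ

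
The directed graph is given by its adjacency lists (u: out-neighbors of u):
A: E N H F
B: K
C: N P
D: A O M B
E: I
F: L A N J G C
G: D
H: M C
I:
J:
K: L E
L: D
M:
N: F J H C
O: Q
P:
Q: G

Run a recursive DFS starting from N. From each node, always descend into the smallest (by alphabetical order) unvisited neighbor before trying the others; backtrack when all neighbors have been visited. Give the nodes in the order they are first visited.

N C P F A E I H M G D B K L O Q J

Visit N
N → C
C → P
N → F
F → A
A → E
E → I
A → H
H → M
F → G
G → D
D → B
B → K
K → L
D → O
O → Q
F → J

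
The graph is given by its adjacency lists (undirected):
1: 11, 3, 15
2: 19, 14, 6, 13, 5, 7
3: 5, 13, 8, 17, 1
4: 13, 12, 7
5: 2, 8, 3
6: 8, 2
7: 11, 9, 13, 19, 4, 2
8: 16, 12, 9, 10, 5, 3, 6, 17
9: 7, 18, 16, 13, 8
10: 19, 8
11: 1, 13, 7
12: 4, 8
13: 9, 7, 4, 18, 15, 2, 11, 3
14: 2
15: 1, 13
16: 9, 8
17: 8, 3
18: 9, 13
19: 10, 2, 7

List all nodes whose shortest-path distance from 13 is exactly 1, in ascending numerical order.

Level 0: 13
Level 1: 2, 3, 4, 7, 9, 11, 15, 18
Level 2: 1, 5, 6, 8, 12, 14, 16, 17, 19
Level 3: 10

2, 3, 4, 7, 9, 11, 15, 18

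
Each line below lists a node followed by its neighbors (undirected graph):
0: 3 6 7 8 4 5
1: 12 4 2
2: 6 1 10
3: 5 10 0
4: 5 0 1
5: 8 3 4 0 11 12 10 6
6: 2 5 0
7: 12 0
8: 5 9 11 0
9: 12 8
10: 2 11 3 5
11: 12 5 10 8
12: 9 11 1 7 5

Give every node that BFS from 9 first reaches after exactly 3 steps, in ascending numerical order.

2, 3, 4, 6, 10

Level 0: 9
Level 1: 8, 12
Level 2: 0, 1, 5, 7, 11
Level 3: 2, 3, 4, 6, 10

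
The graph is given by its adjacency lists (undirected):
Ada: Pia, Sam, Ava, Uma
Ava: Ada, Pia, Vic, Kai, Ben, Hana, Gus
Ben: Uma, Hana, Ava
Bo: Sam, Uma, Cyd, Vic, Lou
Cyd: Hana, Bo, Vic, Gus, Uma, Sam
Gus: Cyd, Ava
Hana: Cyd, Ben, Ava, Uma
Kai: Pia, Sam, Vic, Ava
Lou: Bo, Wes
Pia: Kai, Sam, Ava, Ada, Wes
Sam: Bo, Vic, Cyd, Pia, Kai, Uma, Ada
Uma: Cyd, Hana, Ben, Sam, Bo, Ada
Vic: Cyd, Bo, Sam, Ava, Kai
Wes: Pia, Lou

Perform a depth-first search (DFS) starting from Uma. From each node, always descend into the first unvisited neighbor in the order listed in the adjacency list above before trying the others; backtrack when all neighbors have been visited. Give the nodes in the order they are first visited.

Visit Uma
Uma → Cyd
Cyd → Hana
Hana → Ben
Ben → Ava
Ava → Ada
Ada → Pia
Pia → Kai
Kai → Sam
Sam → Bo
Bo → Vic
Bo → Lou
Lou → Wes
Ava → Gus

Uma -> Cyd -> Hana -> Ben -> Ava -> Ada -> Pia -> Kai -> Sam -> Bo -> Vic -> Lou -> Wes -> Gus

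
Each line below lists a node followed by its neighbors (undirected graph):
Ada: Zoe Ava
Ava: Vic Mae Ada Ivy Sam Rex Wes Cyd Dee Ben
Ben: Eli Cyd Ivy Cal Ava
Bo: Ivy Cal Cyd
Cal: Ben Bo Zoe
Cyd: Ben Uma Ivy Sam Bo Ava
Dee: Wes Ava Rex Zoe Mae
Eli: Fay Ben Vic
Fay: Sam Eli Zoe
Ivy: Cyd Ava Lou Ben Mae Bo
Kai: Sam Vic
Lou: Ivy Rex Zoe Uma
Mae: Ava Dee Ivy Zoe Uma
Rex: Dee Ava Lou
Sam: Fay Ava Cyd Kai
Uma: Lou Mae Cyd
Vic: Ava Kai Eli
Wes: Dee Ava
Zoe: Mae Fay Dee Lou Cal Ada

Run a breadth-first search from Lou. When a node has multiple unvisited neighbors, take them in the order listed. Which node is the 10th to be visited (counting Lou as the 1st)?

Bo

Visit Lou; enqueue Ivy, Rex, Zoe, Uma → queue [Ivy, Rex, Zoe, Uma]
Visit Ivy; enqueue Cyd, Ava, Ben, Mae, Bo → queue [Rex, Zoe, Uma, Cyd, Ava, Ben, Mae, Bo]
Visit Rex; enqueue Dee → queue [Zoe, Uma, Cyd, Ava, Ben, Mae, Bo, Dee]
Visit Zoe; enqueue Fay, Cal, Ada → queue [Uma, Cyd, Ava, Ben, Mae, Bo, Dee, Fay, Cal, Ada]
Visit Uma → queue [Cyd, Ava, Ben, Mae, Bo, Dee, Fay, Cal, Ada]
Visit Cyd; enqueue Sam → queue [Ava, Ben, Mae, Bo, Dee, Fay, Cal, Ada, Sam]
Visit Ava; enqueue Vic, Wes → queue [Ben, Mae, Bo, Dee, Fay, Cal, Ada, Sam, Vic, Wes]
Visit Ben; enqueue Eli → queue [Mae, Bo, Dee, Fay, Cal, Ada, Sam, Vic, Wes, Eli]
Visit Mae → queue [Bo, Dee, Fay, Cal, Ada, Sam, Vic, Wes, Eli]
Visit Bo → queue [Dee, Fay, Cal, Ada, Sam, Vic, Wes, Eli]
Visit Dee → queue [Fay, Cal, Ada, Sam, Vic, Wes, Eli]
Visit Fay → queue [Cal, Ada, Sam, Vic, Wes, Eli]
Visit Cal → queue [Ada, Sam, Vic, Wes, Eli]
Visit Ada → queue [Sam, Vic, Wes, Eli]
Visit Sam; enqueue Kai → queue [Vic, Wes, Eli, Kai]
Visit Vic → queue [Wes, Eli, Kai]
Visit Wes → queue [Eli, Kai]
Visit Eli → queue [Kai]
Visit Kai → queue []

Visit order: Lou, Ivy, Rex, Zoe, Uma, Cyd, Ava, Ben, Mae, Bo, Dee, Fay, Cal, Ada, Sam, Vic, Wes, Eli, Kai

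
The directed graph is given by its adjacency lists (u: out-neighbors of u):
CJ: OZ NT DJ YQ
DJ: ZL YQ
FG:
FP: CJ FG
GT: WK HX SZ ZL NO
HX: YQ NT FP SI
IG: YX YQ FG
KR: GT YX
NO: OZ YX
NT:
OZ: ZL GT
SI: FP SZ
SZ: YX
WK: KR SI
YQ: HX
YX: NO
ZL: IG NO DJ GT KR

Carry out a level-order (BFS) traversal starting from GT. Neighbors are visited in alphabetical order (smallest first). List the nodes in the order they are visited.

Visit GT; enqueue HX, NO, SZ, WK, ZL → queue [HX, NO, SZ, WK, ZL]
Visit HX; enqueue FP, NT, SI, YQ → queue [NO, SZ, WK, ZL, FP, NT, SI, YQ]
Visit NO; enqueue OZ, YX → queue [SZ, WK, ZL, FP, NT, SI, YQ, OZ, YX]
Visit SZ → queue [WK, ZL, FP, NT, SI, YQ, OZ, YX]
Visit WK; enqueue KR → queue [ZL, FP, NT, SI, YQ, OZ, YX, KR]
Visit ZL; enqueue DJ, IG → queue [FP, NT, SI, YQ, OZ, YX, KR, DJ, IG]
Visit FP; enqueue CJ, FG → queue [NT, SI, YQ, OZ, YX, KR, DJ, IG, CJ, FG]
Visit NT → queue [SI, YQ, OZ, YX, KR, DJ, IG, CJ, FG]
Visit SI → queue [YQ, OZ, YX, KR, DJ, IG, CJ, FG]
Visit YQ → queue [OZ, YX, KR, DJ, IG, CJ, FG]
Visit OZ → queue [YX, KR, DJ, IG, CJ, FG]
Visit YX → queue [KR, DJ, IG, CJ, FG]
Visit KR → queue [DJ, IG, CJ, FG]
Visit DJ → queue [IG, CJ, FG]
Visit IG → queue [CJ, FG]
Visit CJ → queue [FG]
Visit FG → queue []

GT HX NO SZ WK ZL FP NT SI YQ OZ YX KR DJ IG CJ FG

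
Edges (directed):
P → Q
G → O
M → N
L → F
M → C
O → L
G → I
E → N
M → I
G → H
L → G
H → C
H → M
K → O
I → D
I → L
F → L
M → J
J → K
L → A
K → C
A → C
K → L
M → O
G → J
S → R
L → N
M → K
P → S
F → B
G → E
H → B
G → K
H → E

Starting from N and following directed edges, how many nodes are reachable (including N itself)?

1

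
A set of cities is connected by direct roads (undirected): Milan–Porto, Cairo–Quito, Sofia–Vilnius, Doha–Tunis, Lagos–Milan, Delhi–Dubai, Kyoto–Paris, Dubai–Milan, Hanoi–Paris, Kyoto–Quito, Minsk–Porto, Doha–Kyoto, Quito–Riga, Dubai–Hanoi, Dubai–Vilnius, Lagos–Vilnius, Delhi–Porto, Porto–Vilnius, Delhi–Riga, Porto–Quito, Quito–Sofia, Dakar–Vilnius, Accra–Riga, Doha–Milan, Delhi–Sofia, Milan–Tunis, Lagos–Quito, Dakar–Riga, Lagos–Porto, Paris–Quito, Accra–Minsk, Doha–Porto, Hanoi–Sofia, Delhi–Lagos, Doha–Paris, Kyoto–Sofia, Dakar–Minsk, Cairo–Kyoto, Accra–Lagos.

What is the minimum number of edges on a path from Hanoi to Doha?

Level 0: Hanoi
Level 1: Dubai, Paris, Sofia
Level 2: Delhi, Doha, Kyoto, Milan, Quito, Vilnius
Level 3: Cairo, Dakar, Lagos, Porto, Riga, Tunis
Level 4: Accra, Minsk
Doha first appears at level 2.

2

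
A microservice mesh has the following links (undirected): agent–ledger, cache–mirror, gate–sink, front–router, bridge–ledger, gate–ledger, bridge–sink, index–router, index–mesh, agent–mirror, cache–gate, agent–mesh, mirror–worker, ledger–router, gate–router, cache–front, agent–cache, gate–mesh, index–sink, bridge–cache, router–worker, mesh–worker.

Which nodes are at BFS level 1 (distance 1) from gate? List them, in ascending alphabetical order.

cache, ledger, mesh, router, sink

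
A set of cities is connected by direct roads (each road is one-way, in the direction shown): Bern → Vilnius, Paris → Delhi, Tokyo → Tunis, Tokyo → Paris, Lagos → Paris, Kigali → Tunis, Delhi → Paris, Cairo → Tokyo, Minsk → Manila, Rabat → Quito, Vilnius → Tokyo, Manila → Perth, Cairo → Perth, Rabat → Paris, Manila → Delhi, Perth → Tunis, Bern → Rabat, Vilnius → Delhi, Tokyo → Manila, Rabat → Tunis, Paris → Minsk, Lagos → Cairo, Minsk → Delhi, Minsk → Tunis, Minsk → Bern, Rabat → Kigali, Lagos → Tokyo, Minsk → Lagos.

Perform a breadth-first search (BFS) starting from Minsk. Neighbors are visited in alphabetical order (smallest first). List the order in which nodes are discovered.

Visit Minsk; enqueue Bern, Delhi, Lagos, Manila, Tunis → queue [Bern, Delhi, Lagos, Manila, Tunis]
Visit Bern; enqueue Rabat, Vilnius → queue [Delhi, Lagos, Manila, Tunis, Rabat, Vilnius]
Visit Delhi; enqueue Paris → queue [Lagos, Manila, Tunis, Rabat, Vilnius, Paris]
Visit Lagos; enqueue Cairo, Tokyo → queue [Manila, Tunis, Rabat, Vilnius, Paris, Cairo, Tokyo]
Visit Manila; enqueue Perth → queue [Tunis, Rabat, Vilnius, Paris, Cairo, Tokyo, Perth]
Visit Tunis → queue [Rabat, Vilnius, Paris, Cairo, Tokyo, Perth]
Visit Rabat; enqueue Kigali, Quito → queue [Vilnius, Paris, Cairo, Tokyo, Perth, Kigali, Quito]
Visit Vilnius → queue [Paris, Cairo, Tokyo, Perth, Kigali, Quito]
Visit Paris → queue [Cairo, Tokyo, Perth, Kigali, Quito]
Visit Cairo → queue [Tokyo, Perth, Kigali, Quito]
Visit Tokyo → queue [Perth, Kigali, Quito]
Visit Perth → queue [Kigali, Quito]
Visit Kigali → queue [Quito]
Visit Quito → queue []

Minsk Bern Delhi Lagos Manila Tunis Rabat Vilnius Paris Cairo Tokyo Perth Kigali Quito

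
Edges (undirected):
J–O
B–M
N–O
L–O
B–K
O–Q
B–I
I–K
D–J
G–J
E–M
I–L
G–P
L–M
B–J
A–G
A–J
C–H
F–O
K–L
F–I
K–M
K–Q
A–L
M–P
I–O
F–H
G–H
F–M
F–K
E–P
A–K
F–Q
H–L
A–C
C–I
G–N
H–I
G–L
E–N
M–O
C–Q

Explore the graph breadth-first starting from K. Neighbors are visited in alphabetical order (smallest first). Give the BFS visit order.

K -> A -> B -> F -> I -> L -> M -> Q -> C -> G -> J -> H -> O -> E -> P -> N -> D

Visit K; enqueue A, B, F, I, L, M, Q → queue [A, B, F, I, L, M, Q]
Visit A; enqueue C, G, J → queue [B, F, I, L, M, Q, C, G, J]
Visit B → queue [F, I, L, M, Q, C, G, J]
Visit F; enqueue H, O → queue [I, L, M, Q, C, G, J, H, O]
Visit I → queue [L, M, Q, C, G, J, H, O]
Visit L → queue [M, Q, C, G, J, H, O]
Visit M; enqueue E, P → queue [Q, C, G, J, H, O, E, P]
Visit Q → queue [C, G, J, H, O, E, P]
Visit C → queue [G, J, H, O, E, P]
Visit G; enqueue N → queue [J, H, O, E, P, N]
Visit J; enqueue D → queue [H, O, E, P, N, D]
Visit H → queue [O, E, P, N, D]
Visit O → queue [E, P, N, D]
Visit E → queue [P, N, D]
Visit P → queue [N, D]
Visit N → queue [D]
Visit D → queue []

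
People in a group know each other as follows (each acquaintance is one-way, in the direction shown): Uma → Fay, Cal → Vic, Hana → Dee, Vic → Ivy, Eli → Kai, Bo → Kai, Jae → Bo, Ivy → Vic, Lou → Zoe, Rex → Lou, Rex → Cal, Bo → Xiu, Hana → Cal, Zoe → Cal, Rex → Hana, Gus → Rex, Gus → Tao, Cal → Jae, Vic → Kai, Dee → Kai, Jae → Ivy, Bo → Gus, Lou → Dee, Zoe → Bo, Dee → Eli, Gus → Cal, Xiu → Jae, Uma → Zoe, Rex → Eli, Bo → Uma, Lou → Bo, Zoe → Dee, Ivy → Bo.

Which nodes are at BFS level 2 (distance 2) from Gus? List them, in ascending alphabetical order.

Level 0: Gus
Level 1: Cal, Rex, Tao
Level 2: Eli, Hana, Jae, Lou, Vic
Level 3: Bo, Dee, Ivy, Kai, Zoe
Level 4: Uma, Xiu
Level 5: Fay

Eli, Hana, Jae, Lou, Vic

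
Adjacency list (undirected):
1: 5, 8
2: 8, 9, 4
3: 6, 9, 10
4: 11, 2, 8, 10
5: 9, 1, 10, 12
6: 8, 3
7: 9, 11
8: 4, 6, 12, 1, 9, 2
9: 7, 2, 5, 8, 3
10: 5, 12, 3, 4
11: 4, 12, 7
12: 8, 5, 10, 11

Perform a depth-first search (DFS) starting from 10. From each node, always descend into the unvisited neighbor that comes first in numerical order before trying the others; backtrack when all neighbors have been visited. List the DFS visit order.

10, 3, 6, 8, 1, 5, 9, 2, 4, 11, 7, 12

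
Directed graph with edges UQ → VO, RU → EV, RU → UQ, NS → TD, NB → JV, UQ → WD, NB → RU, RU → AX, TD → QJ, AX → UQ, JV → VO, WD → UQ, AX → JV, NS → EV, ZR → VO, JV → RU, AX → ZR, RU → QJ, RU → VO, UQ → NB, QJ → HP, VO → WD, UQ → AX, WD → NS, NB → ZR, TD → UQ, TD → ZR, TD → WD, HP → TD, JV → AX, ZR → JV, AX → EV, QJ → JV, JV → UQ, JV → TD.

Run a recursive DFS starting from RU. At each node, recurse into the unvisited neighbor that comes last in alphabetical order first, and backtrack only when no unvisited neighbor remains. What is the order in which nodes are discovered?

RU, VO, WD, UQ, NB, ZR, JV, TD, QJ, HP, AX, EV, NS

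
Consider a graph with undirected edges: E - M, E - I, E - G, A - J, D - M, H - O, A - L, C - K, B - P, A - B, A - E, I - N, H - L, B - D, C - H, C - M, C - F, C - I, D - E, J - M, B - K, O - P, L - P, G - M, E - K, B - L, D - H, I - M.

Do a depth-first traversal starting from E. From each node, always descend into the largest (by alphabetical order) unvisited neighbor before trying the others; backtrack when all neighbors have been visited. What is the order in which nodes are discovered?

Visit E
E → M
M → J
J → A
A → L
L → P
P → O
O → H
H → D
D → B
B → K
K → C
C → I
I → N
C → F
M → G

E -> M -> J -> A -> L -> P -> O -> H -> D -> B -> K -> C -> I -> N -> F -> G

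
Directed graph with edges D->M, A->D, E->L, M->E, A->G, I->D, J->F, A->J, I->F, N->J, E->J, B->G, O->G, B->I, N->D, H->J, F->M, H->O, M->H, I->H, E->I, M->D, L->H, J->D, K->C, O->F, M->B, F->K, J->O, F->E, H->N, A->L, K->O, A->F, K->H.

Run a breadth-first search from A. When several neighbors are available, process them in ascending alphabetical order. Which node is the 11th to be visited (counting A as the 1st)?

Visit A; enqueue D, F, G, J, L → queue [D, F, G, J, L]
Visit D; enqueue M → queue [F, G, J, L, M]
Visit F; enqueue E, K → queue [G, J, L, M, E, K]
Visit G → queue [J, L, M, E, K]
Visit J; enqueue O → queue [L, M, E, K, O]
Visit L; enqueue H → queue [M, E, K, O, H]
Visit M; enqueue B → queue [E, K, O, H, B]
Visit E; enqueue I → queue [K, O, H, B, I]
Visit K; enqueue C → queue [O, H, B, I, C]
Visit O → queue [H, B, I, C]
Visit H; enqueue N → queue [B, I, C, N]
Visit B → queue [I, C, N]
Visit I → queue [C, N]
Visit C → queue [N]
Visit N → queue []

Visit order: A, D, F, G, J, L, M, E, K, O, H, B, I, C, N

H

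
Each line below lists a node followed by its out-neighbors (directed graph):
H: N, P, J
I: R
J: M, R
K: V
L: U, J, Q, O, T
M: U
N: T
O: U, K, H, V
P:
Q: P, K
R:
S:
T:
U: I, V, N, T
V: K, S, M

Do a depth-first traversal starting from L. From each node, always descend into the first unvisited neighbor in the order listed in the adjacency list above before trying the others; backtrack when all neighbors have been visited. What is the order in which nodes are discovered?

L → U → I → R → V → K → S → M → N → T → J → Q → P → O → H

Visit L
L → U
U → I
I → R
U → V
V → K
V → S
V → M
U → N
N → T
L → J
L → Q
Q → P
L → O
O → H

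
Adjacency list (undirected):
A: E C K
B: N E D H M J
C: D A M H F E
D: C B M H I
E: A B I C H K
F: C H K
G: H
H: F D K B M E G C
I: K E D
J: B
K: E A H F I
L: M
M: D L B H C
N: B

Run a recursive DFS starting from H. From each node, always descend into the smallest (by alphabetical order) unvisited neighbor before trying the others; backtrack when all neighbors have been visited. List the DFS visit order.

H -> B -> D -> C -> A -> E -> I -> K -> F -> M -> L -> J -> N -> G

Visit H
H → B
B → D
D → C
C → A
A → E
E → I
I → K
K → F
C → M
M → L
B → J
B → N
H → G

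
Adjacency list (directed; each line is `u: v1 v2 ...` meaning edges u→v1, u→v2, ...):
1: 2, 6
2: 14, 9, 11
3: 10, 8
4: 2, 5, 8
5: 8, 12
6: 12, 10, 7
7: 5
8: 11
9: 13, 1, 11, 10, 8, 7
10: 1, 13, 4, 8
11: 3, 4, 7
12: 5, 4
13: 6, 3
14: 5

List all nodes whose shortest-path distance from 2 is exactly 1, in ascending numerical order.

Level 0: 2
Level 1: 9, 11, 14
Level 2: 1, 3, 4, 5, 7, 8, 10, 13
Level 3: 6, 12

9, 11, 14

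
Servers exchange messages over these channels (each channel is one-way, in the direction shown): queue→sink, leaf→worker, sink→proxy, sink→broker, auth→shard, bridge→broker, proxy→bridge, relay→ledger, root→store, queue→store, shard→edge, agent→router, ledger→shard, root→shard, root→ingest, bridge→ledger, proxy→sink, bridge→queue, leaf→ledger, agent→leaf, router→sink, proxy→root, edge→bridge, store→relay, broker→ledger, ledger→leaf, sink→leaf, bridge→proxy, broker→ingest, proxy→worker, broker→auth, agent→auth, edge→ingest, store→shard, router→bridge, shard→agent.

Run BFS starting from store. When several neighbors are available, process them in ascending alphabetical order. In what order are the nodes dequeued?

store -> relay -> shard -> ledger -> agent -> edge -> leaf -> auth -> router -> bridge -> ingest -> worker -> sink -> broker -> proxy -> queue -> root

Visit store; enqueue relay, shard → queue [relay, shard]
Visit relay; enqueue ledger → queue [shard, ledger]
Visit shard; enqueue agent, edge → queue [ledger, agent, edge]
Visit ledger; enqueue leaf → queue [agent, edge, leaf]
Visit agent; enqueue auth, router → queue [edge, leaf, auth, router]
Visit edge; enqueue bridge, ingest → queue [leaf, auth, router, bridge, ingest]
Visit leaf; enqueue worker → queue [auth, router, bridge, ingest, worker]
Visit auth → queue [router, bridge, ingest, worker]
Visit router; enqueue sink → queue [bridge, ingest, worker, sink]
Visit bridge; enqueue broker, proxy, queue → queue [ingest, worker, sink, broker, proxy, queue]
Visit ingest → queue [worker, sink, broker, proxy, queue]
Visit worker → queue [sink, broker, proxy, queue]
Visit sink → queue [broker, proxy, queue]
Visit broker → queue [proxy, queue]
Visit proxy; enqueue root → queue [queue, root]
Visit queue → queue [root]
Visit root → queue []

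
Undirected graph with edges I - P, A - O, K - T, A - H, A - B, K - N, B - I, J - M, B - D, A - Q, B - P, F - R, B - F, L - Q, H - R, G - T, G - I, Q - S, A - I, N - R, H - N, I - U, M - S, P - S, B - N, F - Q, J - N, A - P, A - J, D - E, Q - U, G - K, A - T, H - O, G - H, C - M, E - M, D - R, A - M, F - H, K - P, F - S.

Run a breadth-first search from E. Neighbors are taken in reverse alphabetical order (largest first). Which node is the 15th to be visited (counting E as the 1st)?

Visit E; enqueue M, D → queue [M, D]
Visit M; enqueue S, J, C, A → queue [D, S, J, C, A]
Visit D; enqueue R, B → queue [S, J, C, A, R, B]
Visit S; enqueue Q, P, F → queue [J, C, A, R, B, Q, P, F]
Visit J; enqueue N → queue [C, A, R, B, Q, P, F, N]
Visit C → queue [A, R, B, Q, P, F, N]
Visit A; enqueue T, O, I, H → queue [R, B, Q, P, F, N, T, O, I, H]
Visit R → queue [B, Q, P, F, N, T, O, I, H]
Visit B → queue [Q, P, F, N, T, O, I, H]
Visit Q; enqueue U, L → queue [P, F, N, T, O, I, H, U, L]
Visit P; enqueue K → queue [F, N, T, O, I, H, U, L, K]
Visit F → queue [N, T, O, I, H, U, L, K]
Visit N → queue [T, O, I, H, U, L, K]
Visit T; enqueue G → queue [O, I, H, U, L, K, G]
Visit O → queue [I, H, U, L, K, G]
Visit I → queue [H, U, L, K, G]
Visit H → queue [U, L, K, G]
Visit U → queue [L, K, G]
Visit L → queue [K, G]
Visit K → queue [G]
Visit G → queue []

Visit order: E, M, D, S, J, C, A, R, B, Q, P, F, N, T, O, I, H, U, L, K, G

O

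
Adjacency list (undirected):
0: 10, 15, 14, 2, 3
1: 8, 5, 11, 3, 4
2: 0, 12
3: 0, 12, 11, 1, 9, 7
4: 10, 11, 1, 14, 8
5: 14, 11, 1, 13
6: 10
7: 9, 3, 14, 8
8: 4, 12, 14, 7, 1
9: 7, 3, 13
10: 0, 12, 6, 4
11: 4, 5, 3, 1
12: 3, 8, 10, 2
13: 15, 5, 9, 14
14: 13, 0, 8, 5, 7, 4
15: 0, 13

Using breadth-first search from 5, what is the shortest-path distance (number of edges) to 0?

2

Level 0: 5
Level 1: 1, 11, 13, 14
Level 2: 0, 3, 4, 7, 8, 9, 15
Level 3: 2, 10, 12
Level 4: 6
0 first appears at level 2.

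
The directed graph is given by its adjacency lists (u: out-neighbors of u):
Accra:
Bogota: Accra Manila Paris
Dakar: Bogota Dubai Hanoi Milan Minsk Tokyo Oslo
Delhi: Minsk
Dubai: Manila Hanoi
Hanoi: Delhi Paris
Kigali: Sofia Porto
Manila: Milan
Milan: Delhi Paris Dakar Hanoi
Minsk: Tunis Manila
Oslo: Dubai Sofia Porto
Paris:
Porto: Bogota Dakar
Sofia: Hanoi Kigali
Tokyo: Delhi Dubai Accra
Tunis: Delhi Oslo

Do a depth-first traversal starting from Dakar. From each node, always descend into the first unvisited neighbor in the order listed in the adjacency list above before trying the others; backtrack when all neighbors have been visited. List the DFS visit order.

Dakar, Bogota, Accra, Manila, Milan, Delhi, Minsk, Tunis, Oslo, Dubai, Hanoi, Paris, Sofia, Kigali, Porto, Tokyo

Visit Dakar
Dakar → Bogota
Bogota → Accra
Bogota → Manila
Manila → Milan
Milan → Delhi
Delhi → Minsk
Minsk → Tunis
Tunis → Oslo
Oslo → Dubai
Dubai → Hanoi
Hanoi → Paris
Oslo → Sofia
Sofia → Kigali
Kigali → Porto
Dakar → Tokyo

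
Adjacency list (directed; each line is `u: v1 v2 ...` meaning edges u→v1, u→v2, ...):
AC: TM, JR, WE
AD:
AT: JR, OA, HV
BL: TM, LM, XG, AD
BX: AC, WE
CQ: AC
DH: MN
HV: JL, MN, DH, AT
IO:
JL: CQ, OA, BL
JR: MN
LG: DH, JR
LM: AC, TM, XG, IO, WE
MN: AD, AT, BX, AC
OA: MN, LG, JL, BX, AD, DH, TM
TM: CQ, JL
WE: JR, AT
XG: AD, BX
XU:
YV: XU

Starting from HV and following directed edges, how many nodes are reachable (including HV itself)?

18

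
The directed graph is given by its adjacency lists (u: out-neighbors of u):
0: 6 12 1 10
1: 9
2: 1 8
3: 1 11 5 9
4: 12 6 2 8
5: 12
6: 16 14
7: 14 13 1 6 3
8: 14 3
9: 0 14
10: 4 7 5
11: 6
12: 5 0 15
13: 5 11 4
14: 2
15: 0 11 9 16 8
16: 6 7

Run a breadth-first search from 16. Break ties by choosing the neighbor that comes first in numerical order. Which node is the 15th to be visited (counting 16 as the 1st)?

12

Visit 16; enqueue 6, 7 → queue [6, 7]
Visit 6; enqueue 14 → queue [7, 14]
Visit 7; enqueue 1, 3, 13 → queue [14, 1, 3, 13]
Visit 14; enqueue 2 → queue [1, 3, 13, 2]
Visit 1; enqueue 9 → queue [3, 13, 2, 9]
Visit 3; enqueue 5, 11 → queue [13, 2, 9, 5, 11]
Visit 13; enqueue 4 → queue [2, 9, 5, 11, 4]
Visit 2; enqueue 8 → queue [9, 5, 11, 4, 8]
Visit 9; enqueue 0 → queue [5, 11, 4, 8, 0]
Visit 5; enqueue 12 → queue [11, 4, 8, 0, 12]
Visit 11 → queue [4, 8, 0, 12]
Visit 4 → queue [8, 0, 12]
Visit 8 → queue [0, 12]
Visit 0; enqueue 10 → queue [12, 10]
Visit 12; enqueue 15 → queue [10, 15]
Visit 10 → queue [15]
Visit 15 → queue []

Visit order: 16, 6, 7, 14, 1, 3, 13, 2, 9, 5, 11, 4, 8, 0, 12, 10, 15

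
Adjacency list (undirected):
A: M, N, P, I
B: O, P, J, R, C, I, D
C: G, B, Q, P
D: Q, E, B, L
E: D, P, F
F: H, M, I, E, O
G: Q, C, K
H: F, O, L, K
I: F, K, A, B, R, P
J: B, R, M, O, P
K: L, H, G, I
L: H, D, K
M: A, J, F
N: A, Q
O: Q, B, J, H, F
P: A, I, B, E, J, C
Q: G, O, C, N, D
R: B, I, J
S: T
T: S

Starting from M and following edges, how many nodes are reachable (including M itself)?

18

BFS from M visits: M, A, F, J, I, N, P, E, H, O, B, R, K, Q, C, D, L, G
Reachable nodes: 18 of 20 total.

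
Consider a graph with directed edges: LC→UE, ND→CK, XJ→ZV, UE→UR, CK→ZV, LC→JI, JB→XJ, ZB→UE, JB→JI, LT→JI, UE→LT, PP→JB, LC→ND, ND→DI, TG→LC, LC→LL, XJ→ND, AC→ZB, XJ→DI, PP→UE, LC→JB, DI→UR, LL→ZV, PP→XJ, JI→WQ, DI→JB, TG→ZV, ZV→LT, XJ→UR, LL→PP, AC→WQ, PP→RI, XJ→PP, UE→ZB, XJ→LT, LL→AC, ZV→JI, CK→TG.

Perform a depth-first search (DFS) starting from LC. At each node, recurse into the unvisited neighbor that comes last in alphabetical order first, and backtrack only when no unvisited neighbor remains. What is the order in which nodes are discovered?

LC UE ZB UR LT JI WQ ND DI JB XJ ZV PP RI CK TG LL AC

Visit LC
LC → UE
UE → ZB
UE → UR
UE → LT
LT → JI
JI → WQ
LC → ND
ND → DI
DI → JB
JB → XJ
XJ → ZV
XJ → PP
PP → RI
ND → CK
CK → TG
LC → LL
LL → AC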